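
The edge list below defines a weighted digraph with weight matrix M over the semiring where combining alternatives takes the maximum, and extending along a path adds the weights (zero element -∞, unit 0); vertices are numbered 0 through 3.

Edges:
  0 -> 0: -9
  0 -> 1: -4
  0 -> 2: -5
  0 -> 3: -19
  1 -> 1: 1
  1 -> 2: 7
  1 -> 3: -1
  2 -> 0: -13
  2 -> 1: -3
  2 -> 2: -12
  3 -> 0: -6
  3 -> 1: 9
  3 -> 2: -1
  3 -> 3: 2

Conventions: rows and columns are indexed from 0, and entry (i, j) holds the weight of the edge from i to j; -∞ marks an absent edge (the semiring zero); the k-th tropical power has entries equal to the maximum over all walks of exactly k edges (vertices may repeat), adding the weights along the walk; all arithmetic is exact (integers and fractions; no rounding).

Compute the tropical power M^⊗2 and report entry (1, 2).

M^⊗2:
  [-18, -3, 3, -5]
  [-6, 8, 8, 1]
  [-22, -2, 4, -4]
  [-4, 11, 16, 8]
Key observation: the optimum is the walk 1->1->2, with weight 1 + 7 = 8.
Optimal value attained by: walk 1->1->2.
Answer: (M^⊗2)[1][2] = 8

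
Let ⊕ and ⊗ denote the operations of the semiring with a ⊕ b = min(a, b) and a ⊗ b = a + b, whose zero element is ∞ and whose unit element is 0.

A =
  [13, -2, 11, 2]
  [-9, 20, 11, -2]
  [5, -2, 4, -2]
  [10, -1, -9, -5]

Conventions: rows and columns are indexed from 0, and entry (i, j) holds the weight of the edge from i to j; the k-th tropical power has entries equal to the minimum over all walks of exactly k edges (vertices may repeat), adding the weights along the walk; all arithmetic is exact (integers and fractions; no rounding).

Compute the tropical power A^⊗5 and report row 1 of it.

A^⊗2:
  [-11, 1, -7, -4]
  [4, -11, -11, -7]
  [-11, -3, -11, -7]
  [-10, -11, -14, -11]
A^⊗3:
  [-8, -13, -13, -9]
  [-20, -13, -16, -13]
  [-12, -13, -16, -13]
  [-20, -16, -20, -16]
A^⊗4:
  [-22, -15, -18, -15]
  [-22, -22, -22, -18]
  [-22, -18, -22, -18]
  [-25, -22, -25, -22]
A^⊗5:
  [-24, -24, -24, -20]
  [-31, -24, -27, -24]
  [-27, -24, -27, -24]
  [-31, -27, -31, -27]
Answer: row 1 of A^⊗5 = [-31, -24, -27, -24]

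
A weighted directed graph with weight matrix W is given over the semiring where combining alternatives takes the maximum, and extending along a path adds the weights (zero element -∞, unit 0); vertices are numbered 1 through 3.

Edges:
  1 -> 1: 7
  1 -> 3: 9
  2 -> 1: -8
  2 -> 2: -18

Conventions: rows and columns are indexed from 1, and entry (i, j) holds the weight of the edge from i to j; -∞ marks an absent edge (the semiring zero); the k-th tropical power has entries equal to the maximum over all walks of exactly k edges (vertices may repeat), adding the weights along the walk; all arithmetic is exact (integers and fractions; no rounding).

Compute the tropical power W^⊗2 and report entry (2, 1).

W^⊗2:
  [14, -∞, 16]
  [-1, -36, 1]
  [-∞, -∞, -∞]
Key observation: the optimum is the walk 2->1->1, with weight (-8) + 7 = -1.
Optimal value attained by: walk 2->1->1.
Answer: (W^⊗2)[2][1] = -1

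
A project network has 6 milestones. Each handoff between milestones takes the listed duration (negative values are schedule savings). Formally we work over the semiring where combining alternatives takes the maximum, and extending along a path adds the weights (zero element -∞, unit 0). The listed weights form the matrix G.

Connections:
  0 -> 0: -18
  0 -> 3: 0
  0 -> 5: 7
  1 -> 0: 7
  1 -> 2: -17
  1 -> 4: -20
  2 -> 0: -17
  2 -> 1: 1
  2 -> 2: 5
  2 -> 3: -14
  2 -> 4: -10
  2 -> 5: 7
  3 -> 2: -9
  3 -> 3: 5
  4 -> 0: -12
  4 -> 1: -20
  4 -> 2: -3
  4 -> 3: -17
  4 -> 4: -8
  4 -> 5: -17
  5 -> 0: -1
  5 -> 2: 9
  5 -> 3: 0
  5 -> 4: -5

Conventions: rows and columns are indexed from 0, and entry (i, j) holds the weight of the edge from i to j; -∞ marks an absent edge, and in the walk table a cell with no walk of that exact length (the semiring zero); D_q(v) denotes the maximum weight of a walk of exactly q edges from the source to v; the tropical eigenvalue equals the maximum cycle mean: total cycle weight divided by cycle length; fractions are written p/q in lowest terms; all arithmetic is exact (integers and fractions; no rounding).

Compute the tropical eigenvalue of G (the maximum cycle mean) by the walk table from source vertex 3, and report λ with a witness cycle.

q=0: [-∞, -∞, -∞, 0, -∞, -∞]
q=1: [-∞, -∞, -9, 5, -∞, -∞]
q=2: [-26, -8, -4, 10, -19, -2]
q=3: [-1, -3, 7, 15, -7, 3]
q=4: [4, 8, 12, 20, -2, 14]
q=5: [15, 13, 23, 25, 9, 19]
q=6: [20, 24, 28, 30, 14, 30]
Optimal cycle mean attained by: cycle 2->5->2, total 7 + 9, length 2.
Answer: λ = 8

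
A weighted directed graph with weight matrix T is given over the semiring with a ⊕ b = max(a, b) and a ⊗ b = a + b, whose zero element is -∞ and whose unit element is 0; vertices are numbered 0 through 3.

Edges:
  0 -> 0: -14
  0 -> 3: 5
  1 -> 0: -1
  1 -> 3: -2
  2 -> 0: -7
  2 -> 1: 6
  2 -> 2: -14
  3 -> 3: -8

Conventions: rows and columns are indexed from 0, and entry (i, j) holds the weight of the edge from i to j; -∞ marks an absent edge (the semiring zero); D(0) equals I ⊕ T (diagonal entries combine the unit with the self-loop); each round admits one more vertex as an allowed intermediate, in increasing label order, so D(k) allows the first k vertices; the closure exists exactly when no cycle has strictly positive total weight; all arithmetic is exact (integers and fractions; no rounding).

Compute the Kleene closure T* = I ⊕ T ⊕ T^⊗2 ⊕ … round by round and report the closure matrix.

D(0):
  [0, -∞, -∞, 5]
  [-1, 0, -∞, -2]
  [-7, 6, 0, -∞]
  [-∞, -∞, -∞, 0]
D(1):
  [0, -∞, -∞, 5]
  [-1, 0, -∞, 4]
  [-7, 6, 0, -2]
  [-∞, -∞, -∞, 0]
D(2):
  [0, -∞, -∞, 5]
  [-1, 0, -∞, 4]
  [5, 6, 0, 10]
  [-∞, -∞, -∞, 0]
D(3):
  [0, -∞, -∞, 5]
  [-1, 0, -∞, 4]
  [5, 6, 0, 10]
  [-∞, -∞, -∞, 0]
D(4):
  [0, -∞, -∞, 5]
  [-1, 0, -∞, 4]
  [5, 6, 0, 10]
  [-∞, -∞, -∞, 0]
Answer: T* = [[0, -∞, -∞, 5], [-1, 0, -∞, 4], [5, 6, 0, 10], [-∞, -∞, -∞, 0]]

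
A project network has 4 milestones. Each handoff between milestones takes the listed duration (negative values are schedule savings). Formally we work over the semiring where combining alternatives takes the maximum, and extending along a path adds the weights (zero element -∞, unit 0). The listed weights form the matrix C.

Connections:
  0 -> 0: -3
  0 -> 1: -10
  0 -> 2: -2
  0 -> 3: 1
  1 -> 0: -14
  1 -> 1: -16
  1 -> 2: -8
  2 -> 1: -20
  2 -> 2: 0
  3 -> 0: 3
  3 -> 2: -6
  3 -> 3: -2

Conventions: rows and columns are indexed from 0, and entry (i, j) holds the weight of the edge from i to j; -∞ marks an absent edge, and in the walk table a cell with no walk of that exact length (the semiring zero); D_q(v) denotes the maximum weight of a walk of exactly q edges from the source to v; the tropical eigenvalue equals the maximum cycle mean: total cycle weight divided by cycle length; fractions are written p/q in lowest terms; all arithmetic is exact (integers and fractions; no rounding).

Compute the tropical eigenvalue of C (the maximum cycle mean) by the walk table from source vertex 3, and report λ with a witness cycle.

q=0: [-∞, -∞, -∞, 0]
q=1: [3, -∞, -6, -2]
q=2: [1, -7, 1, 4]
q=3: [7, -9, 1, 2]
q=4: [5, -3, 5, 8]
Optimal cycle mean attained by: cycle 0->3->0, total 1 + 3, length 2.
Answer: λ = 2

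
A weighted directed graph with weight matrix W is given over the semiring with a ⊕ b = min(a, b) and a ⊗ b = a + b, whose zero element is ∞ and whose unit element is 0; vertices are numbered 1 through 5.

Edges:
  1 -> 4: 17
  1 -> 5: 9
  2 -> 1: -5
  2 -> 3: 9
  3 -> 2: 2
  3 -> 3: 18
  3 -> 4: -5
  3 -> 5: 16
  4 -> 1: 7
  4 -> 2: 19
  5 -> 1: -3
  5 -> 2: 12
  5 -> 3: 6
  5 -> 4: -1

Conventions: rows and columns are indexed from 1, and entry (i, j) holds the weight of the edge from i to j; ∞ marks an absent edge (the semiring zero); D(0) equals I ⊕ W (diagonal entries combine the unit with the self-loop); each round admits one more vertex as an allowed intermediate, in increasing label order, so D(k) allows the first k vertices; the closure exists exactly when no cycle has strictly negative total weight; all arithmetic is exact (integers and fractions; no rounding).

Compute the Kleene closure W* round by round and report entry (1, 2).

D(0):
  [0, ∞, ∞, 17, 9]
  [-5, 0, 9, ∞, ∞]
  [∞, 2, 0, -5, 16]
  [7, 19, ∞, 0, ∞]
  [-3, 12, 6, -1, 0]
D(1):
  [0, ∞, ∞, 17, 9]
  [-5, 0, 9, 12, 4]
  [∞, 2, 0, -5, 16]
  [7, 19, ∞, 0, 16]
  [-3, 12, 6, -1, 0]
D(2):
  [0, ∞, ∞, 17, 9]
  [-5, 0, 9, 12, 4]
  [-3, 2, 0, -5, 6]
  [7, 19, 28, 0, 16]
  [-3, 12, 6, -1, 0]
D(3):
  [0, ∞, ∞, 17, 9]
  [-5, 0, 9, 4, 4]
  [-3, 2, 0, -5, 6]
  [7, 19, 28, 0, 16]
  [-3, 8, 6, -1, 0]
D(4):
  [0, 36, 45, 17, 9]
  [-5, 0, 9, 4, 4]
  [-3, 2, 0, -5, 6]
  [7, 19, 28, 0, 16]
  [-3, 8, 6, -1, 0]
D(5):
  [0, 17, 15, 8, 9]
  [-5, 0, 9, 3, 4]
  [-3, 2, 0, -5, 6]
  [7, 19, 22, 0, 16]
  [-3, 8, 6, -1, 0]
Answer: W*[1][2] = 17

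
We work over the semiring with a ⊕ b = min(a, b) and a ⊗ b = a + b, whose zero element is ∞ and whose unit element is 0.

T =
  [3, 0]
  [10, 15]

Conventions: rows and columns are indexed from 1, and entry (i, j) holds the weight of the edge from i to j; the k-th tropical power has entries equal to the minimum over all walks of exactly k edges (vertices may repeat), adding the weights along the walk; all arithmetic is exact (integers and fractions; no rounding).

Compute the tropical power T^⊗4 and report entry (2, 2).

T^⊗2:
  [6, 3]
  [13, 10]
T^⊗3:
  [9, 6]
  [16, 13]
T^⊗4:
  [12, 9]
  [19, 16]
Key observation: the optimum is the walk 2->1->1->1->2, with weight 10 + 3 + 3 + 0 = 16.
Optimal value attained by: walk 2->1->1->1->2.
Answer: (T^⊗4)[2][2] = 16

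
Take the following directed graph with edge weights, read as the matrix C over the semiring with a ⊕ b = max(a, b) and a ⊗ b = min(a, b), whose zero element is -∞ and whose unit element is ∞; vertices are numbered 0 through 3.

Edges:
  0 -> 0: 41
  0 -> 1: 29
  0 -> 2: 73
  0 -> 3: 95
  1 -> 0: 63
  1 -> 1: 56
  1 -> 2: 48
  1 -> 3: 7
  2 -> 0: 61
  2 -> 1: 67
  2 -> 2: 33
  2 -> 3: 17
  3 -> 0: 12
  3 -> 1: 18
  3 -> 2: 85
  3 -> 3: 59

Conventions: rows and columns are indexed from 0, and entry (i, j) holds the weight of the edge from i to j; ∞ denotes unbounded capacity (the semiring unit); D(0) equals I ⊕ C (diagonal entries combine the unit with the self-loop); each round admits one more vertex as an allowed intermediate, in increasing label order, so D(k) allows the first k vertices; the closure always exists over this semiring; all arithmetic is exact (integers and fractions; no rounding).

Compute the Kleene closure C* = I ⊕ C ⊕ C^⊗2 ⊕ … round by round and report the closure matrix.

D(0):
  [∞, 29, 73, 95]
  [63, ∞, 48, 7]
  [61, 67, ∞, 17]
  [12, 18, 85, ∞]
D(1):
  [∞, 29, 73, 95]
  [63, ∞, 63, 63]
  [61, 67, ∞, 61]
  [12, 18, 85, ∞]
D(2):
  [∞, 29, 73, 95]
  [63, ∞, 63, 63]
  [63, 67, ∞, 63]
  [18, 18, 85, ∞]
D(3):
  [∞, 67, 73, 95]
  [63, ∞, 63, 63]
  [63, 67, ∞, 63]
  [63, 67, 85, ∞]
D(4):
  [∞, 67, 85, 95]
  [63, ∞, 63, 63]
  [63, 67, ∞, 63]
  [63, 67, 85, ∞]
Answer: C* = [[∞, 67, 85, 95], [63, ∞, 63, 63], [63, 67, ∞, 63], [63, 67, 85, ∞]]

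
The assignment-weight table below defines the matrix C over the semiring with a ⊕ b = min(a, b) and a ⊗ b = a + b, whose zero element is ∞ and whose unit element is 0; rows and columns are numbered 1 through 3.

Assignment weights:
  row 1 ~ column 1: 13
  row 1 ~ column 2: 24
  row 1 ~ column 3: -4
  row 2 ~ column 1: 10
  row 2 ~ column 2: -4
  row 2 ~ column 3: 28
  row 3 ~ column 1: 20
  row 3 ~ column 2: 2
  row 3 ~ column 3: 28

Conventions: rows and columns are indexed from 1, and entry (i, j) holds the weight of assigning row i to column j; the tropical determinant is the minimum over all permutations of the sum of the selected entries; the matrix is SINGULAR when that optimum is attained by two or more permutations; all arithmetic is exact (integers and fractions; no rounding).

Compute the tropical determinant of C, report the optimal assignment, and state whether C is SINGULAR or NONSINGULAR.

σ = (1, 2, 3): 13 + (-4) + 28 = 37
σ = (1, 3, 2): 13 + 28 + 2 = 43
σ = (2, 1, 3): 24 + 10 + 28 = 62
σ = (2, 3, 1): 24 + 28 + 20 = 72
σ = (3, 1, 2): (-4) + 10 + 2 = 8
σ = (3, 2, 1): (-4) + (-4) + 20 = 12
Optimal value attained by: σ = (3, 1, 2).
Answer: det⊕(C) = 8; verdict: NONSINGULAR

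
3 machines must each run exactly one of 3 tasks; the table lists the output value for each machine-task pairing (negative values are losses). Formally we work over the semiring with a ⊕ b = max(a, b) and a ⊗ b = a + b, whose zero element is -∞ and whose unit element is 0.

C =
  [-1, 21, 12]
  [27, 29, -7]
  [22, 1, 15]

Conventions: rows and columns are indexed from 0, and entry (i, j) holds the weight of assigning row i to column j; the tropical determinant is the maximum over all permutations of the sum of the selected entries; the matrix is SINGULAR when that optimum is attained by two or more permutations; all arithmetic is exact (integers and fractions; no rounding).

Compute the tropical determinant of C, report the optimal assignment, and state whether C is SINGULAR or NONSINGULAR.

σ = (0, 1, 2): (-1) + 29 + 15 = 43
σ = (0, 2, 1): (-1) + (-7) + 1 = -7
σ = (1, 0, 2): 21 + 27 + 15 = 63
σ = (1, 2, 0): 21 + (-7) + 22 = 36
σ = (2, 0, 1): 12 + 27 + 1 = 40
σ = (2, 1, 0): 12 + 29 + 22 = 63
Optimal value attained by: σ = (1, 0, 2).
Answer: det⊕(C) = 63; verdict: SINGULAR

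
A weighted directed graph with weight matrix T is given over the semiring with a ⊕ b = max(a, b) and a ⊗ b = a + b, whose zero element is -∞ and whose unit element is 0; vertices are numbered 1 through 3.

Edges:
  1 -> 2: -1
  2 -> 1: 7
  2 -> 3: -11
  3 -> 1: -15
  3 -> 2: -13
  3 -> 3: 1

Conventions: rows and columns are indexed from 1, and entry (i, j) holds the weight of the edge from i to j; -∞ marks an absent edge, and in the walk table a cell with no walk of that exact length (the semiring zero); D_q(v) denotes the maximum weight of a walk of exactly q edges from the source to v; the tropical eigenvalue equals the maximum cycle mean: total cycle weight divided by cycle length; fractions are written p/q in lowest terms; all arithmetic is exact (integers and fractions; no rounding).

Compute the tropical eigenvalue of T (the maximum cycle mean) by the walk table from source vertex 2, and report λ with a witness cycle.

q=0: [-∞, 0, -∞]
q=1: [7, -∞, -11]
q=2: [-26, 6, -10]
q=3: [13, -23, -5]
Optimal cycle mean attained by: cycle 1->2->1, total (-1) + 7, length 2.
Answer: λ = 3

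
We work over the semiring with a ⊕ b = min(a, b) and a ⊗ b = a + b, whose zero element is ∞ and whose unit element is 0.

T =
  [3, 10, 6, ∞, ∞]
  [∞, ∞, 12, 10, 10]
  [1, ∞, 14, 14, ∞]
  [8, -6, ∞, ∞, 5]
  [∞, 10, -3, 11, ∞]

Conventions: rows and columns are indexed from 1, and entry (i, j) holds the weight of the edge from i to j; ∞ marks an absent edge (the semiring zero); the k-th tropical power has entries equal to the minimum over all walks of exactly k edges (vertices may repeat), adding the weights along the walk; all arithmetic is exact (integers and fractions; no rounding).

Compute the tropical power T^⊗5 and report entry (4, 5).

T^⊗2:
  [6, 13, 9, 20, 20]
  [13, 4, 7, 21, 15]
  [4, 8, 7, 28, 19]
  [11, 15, 2, 4, 4]
  [-2, 5, 11, 11, 16]
T^⊗3:
  [9, 14, 12, 23, 23]
  [8, 15, 12, 14, 14]
  [7, 14, 10, 18, 18]
  [3, -2, 1, 15, 9]
  [1, 5, 4, 15, 15]
T^⊗4:
  [12, 17, 15, 24, 24]
  [11, 8, 11, 25, 19]
  [10, 12, 13, 24, 23]
  [2, 9, 6, 8, 8]
  [4, 9, 7, 15, 15]
T^⊗5:
  [15, 18, 18, 27, 27]
  [12, 19, 16, 18, 18]
  [13, 18, 16, 22, 22]
  [5, 2, 5, 19, 13]
  [7, 9, 10, 19, 19]
Key observation: the optimum is the walk 4->2->4->2->4->5, with weight (-6) + 10 + (-6) + 10 + 5 = 13.
Optimal value attained by: walk 4->2->4->2->4->5.
Answer: (T^⊗5)[4][5] = 13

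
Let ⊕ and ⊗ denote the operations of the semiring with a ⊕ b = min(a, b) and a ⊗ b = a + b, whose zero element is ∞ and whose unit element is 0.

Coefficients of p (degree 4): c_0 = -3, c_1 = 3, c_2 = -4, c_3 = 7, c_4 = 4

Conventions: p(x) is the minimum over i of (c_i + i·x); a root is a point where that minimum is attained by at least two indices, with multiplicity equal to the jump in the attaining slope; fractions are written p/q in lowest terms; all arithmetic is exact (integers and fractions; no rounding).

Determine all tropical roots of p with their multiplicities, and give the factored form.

hull edge (i=0, c=-3) to (i=2, c=-4): slope -1/2, span 2
hull edge (i=2, c=-4) to (i=4, c=4): slope 4, span 2
Factored form: p(x) = 4 ⊗ (x ⊕ (-4)) ⊗ (x ⊕ (-4)) ⊗ (x ⊕ 1/2) ⊗ (x ⊕ 1/2)
Answer: roots = -4 (mult 2), 1/2 (mult 2)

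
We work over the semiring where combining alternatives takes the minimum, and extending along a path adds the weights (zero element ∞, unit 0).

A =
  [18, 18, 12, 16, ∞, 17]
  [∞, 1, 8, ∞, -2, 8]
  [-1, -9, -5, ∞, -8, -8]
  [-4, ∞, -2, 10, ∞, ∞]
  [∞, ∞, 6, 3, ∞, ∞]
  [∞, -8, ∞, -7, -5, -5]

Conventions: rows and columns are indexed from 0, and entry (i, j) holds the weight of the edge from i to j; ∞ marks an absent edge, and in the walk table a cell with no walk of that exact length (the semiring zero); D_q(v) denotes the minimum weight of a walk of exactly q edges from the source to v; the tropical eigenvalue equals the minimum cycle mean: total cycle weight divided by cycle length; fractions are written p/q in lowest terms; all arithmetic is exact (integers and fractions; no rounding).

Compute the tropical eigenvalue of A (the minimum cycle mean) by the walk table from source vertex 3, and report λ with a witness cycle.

q=0: [∞, ∞, ∞, 0, ∞, ∞]
q=1: [-4, ∞, -2, 10, ∞, ∞]
q=2: [-3, -11, -7, 12, -10, -10]
q=3: [-8, -18, -12, -17, -15, -15]
q=4: [-21, -23, -19, -22, -20, -20]
q=5: [-26, -28, -24, -27, -27, -27]
q=6: [-31, -35, -29, -34, -32, -32]
Optimal cycle mean attained by: cycle 2->5->3->2, total (-8) + (-7) + (-2), length 3.
Answer: λ = -17/3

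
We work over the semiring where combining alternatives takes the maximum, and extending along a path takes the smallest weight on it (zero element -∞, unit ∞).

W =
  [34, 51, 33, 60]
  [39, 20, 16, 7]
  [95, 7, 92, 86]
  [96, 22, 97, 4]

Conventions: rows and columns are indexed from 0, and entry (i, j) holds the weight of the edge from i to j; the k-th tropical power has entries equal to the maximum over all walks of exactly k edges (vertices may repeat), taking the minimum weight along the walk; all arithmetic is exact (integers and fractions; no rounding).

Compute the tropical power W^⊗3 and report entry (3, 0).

W^⊗2:
  [60, 34, 60, 34]
  [34, 39, 33, 39]
  [92, 51, 92, 86]
  [95, 51, 92, 86]
W^⊗3:
  [60, 51, 60, 60]
  [39, 34, 39, 34]
  [92, 51, 92, 86]
  [92, 51, 92, 86]
Key observation: the optimum is the walk 3->2->2->0, with weight 97 min 92 min 95 = 92.
Optimal value attained by: walk 3->2->2->0.
Answer: (W^⊗3)[3][0] = 92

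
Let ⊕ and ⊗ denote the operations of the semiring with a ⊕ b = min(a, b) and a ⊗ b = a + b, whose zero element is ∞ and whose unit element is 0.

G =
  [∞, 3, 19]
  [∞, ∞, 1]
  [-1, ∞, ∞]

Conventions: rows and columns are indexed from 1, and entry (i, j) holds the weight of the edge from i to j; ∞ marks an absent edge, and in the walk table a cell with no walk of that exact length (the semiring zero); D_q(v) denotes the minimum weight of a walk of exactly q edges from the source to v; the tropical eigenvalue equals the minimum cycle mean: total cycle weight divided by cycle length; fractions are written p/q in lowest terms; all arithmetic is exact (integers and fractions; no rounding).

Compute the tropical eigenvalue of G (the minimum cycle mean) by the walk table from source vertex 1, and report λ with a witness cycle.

q=0: [0, ∞, ∞]
q=1: [∞, 3, 19]
q=2: [18, ∞, 4]
q=3: [3, 21, 37]
Optimal cycle mean attained by: cycle 1->2->3->1, total 3 + 1 + (-1), length 3.
Answer: λ = 1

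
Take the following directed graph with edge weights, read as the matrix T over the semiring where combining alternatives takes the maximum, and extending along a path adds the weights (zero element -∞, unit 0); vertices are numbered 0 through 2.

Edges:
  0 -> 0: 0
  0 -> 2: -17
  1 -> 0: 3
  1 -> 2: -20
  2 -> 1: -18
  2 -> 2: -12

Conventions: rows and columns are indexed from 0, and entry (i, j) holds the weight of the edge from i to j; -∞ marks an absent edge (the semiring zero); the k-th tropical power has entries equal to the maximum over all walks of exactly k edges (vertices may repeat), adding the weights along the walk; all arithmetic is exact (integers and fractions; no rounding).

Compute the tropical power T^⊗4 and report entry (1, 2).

T^⊗2:
  [0, -35, -17]
  [3, -38, -14]
  [-15, -30, -24]
T^⊗3:
  [0, -35, -17]
  [3, -32, -14]
  [-15, -42, -32]
T^⊗4:
  [0, -35, -17]
  [3, -32, -14]
  [-15, -50, -32]
Key observation: the optimum is the walk 1->0->0->0->2, with weight 3 + 0 + 0 + (-17) = -14.
Optimal value attained by: walk 1->0->0->0->2.
Answer: (T^⊗4)[1][2] = -14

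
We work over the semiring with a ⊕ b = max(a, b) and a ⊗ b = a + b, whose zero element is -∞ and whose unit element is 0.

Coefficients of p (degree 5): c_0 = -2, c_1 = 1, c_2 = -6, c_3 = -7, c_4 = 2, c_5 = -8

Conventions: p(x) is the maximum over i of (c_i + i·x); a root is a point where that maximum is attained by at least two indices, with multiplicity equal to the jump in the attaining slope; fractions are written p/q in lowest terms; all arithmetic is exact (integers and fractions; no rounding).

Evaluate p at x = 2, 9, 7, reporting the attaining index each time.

p(2) = max(-2+0·2=-2, 1+1·2=3, -6+2·2=-2, -7+3·2=-1, 2+4·2=10, -8+5·2=2) = 10 (attained by i=4)
p(9) = max(-2+0·9=-2, 1+1·9=10, -6+2·9=12, -7+3·9=20, 2+4·9=38, -8+5·9=37) = 38 (attained by i=4)
p(7) = max(-2+0·7=-2, 1+1·7=8, -6+2·7=8, -7+3·7=14, 2+4·7=30, -8+5·7=27) = 30 (attained by i=4)
Answer: p(2) = 10; p(9) = 38; p(7) = 30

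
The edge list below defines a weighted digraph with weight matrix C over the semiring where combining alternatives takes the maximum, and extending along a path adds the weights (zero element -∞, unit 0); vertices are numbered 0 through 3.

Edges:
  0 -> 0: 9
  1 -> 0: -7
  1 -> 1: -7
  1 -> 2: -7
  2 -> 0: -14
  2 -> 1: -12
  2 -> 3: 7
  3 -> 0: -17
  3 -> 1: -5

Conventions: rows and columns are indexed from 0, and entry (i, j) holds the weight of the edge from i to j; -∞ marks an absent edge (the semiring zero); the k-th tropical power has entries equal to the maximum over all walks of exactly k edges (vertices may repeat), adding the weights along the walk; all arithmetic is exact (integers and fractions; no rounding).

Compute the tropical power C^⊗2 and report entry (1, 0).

C^⊗2:
  [18, -∞, -∞, -∞]
  [2, -14, -14, 0]
  [-5, 2, -19, -∞]
  [-8, -12, -12, -∞]
Key observation: the optimum is the walk 1->0->0, with weight (-7) + 9 = 2.
Optimal value attained by: walk 1->0->0.
Answer: (C^⊗2)[1][0] = 2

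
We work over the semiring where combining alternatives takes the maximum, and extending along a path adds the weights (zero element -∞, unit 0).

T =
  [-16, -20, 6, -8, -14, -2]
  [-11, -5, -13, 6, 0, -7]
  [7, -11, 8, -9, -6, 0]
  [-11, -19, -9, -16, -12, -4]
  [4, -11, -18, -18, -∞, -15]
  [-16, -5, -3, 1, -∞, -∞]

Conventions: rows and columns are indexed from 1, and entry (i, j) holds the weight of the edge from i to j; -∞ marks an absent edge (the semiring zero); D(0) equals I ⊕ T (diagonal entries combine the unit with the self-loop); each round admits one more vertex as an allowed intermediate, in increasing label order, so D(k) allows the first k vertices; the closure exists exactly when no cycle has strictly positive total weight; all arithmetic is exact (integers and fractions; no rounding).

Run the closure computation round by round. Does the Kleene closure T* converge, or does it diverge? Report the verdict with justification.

Detection: at round 0, diagonal entry (3, 3) turns strictly positive.
Key observation: the cycle 3->3 has total weight 8, which is strictly positive.
Answer: DIVERGES — positive cycle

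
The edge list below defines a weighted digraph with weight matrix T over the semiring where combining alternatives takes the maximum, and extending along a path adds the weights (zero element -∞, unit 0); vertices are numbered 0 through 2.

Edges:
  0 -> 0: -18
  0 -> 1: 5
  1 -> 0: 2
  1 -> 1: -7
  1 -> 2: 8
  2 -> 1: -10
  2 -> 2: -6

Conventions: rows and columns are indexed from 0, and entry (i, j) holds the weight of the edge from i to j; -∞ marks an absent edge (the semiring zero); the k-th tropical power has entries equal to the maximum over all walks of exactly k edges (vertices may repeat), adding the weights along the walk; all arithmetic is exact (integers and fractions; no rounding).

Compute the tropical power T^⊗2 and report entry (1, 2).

T^⊗2:
  [7, -2, 13]
  [-5, 7, 2]
  [-8, -16, -2]
Key observation: the optimum is the walk 1->2->2, with weight 8 + (-6) = 2.
Optimal value attained by: walk 1->2->2.
Answer: (T^⊗2)[1][2] = 2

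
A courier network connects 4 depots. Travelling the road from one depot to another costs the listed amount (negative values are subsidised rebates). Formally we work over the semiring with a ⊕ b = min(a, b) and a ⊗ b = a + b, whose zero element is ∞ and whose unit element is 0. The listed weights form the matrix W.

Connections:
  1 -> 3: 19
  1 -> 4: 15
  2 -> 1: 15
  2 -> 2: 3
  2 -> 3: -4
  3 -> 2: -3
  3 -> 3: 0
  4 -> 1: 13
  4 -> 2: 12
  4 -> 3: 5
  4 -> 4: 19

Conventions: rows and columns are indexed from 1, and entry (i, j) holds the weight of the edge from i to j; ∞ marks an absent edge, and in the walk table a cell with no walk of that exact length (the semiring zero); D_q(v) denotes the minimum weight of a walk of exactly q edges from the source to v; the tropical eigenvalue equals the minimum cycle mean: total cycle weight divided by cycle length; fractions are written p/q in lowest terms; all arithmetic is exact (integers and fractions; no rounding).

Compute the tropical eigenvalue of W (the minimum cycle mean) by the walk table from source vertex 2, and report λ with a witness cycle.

q=0: [∞, 0, ∞, ∞]
q=1: [15, 3, -4, ∞]
q=2: [18, -7, -4, 30]
q=3: [8, -7, -11, 33]
q=4: [8, -14, -11, 23]
Optimal cycle mean attained by: cycle 2->3->2, total (-4) + (-3), length 2.
Answer: λ = -7/2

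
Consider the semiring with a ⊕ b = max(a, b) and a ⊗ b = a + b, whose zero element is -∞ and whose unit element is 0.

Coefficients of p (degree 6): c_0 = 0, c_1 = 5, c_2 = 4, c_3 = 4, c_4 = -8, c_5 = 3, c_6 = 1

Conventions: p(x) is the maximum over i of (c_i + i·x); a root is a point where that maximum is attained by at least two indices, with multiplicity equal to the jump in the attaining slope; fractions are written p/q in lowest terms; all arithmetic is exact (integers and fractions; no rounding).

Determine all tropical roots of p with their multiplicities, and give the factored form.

hull edge (i=0, c=0) to (i=1, c=5): slope 5, span 1
hull edge (i=1, c=5) to (i=5, c=3): slope -1/2, span 4
hull edge (i=5, c=3) to (i=6, c=1): slope -2, span 1
Factored form: p(x) = 1 ⊗ (x ⊕ (-5)) ⊗ (x ⊕ 1/2) ⊗ (x ⊕ 1/2) ⊗ (x ⊕ 1/2) ⊗ (x ⊕ 1/2) ⊗ (x ⊕ 2)
Answer: roots = -5 (mult 1), 1/2 (mult 4), 2 (mult 1)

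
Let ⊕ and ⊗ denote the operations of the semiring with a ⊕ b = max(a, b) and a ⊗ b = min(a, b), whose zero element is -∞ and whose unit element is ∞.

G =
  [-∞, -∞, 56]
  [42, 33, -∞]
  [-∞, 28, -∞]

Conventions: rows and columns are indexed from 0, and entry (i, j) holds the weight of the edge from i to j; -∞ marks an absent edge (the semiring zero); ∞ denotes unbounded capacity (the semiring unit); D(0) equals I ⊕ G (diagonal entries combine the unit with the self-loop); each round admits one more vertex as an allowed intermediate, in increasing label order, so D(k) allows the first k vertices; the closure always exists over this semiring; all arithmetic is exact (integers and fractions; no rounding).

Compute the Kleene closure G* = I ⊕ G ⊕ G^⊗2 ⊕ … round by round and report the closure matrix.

D(0):
  [∞, -∞, 56]
  [42, ∞, -∞]
  [-∞, 28, ∞]
D(1):
  [∞, -∞, 56]
  [42, ∞, 42]
  [-∞, 28, ∞]
D(2):
  [∞, -∞, 56]
  [42, ∞, 42]
  [28, 28, ∞]
D(3):
  [∞, 28, 56]
  [42, ∞, 42]
  [28, 28, ∞]
Answer: G* = [[∞, 28, 56], [42, ∞, 42], [28, 28, ∞]]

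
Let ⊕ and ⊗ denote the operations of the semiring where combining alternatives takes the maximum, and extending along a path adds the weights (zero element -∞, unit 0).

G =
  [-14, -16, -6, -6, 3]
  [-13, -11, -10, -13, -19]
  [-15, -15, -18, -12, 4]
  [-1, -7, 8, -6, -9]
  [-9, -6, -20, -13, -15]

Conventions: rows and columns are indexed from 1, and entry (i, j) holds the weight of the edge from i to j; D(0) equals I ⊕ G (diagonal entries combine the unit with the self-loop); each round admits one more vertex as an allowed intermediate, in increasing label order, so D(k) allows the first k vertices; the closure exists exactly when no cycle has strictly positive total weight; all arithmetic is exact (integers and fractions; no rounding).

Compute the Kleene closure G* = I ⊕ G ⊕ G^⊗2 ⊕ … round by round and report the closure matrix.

D(0):
  [0, -16, -6, -6, 3]
  [-13, 0, -10, -13, -19]
  [-15, -15, 0, -12, 4]
  [-1, -7, 8, 0, -9]
  [-9, -6, -20, -13, 0]
D(1):
  [0, -16, -6, -6, 3]
  [-13, 0, -10, -13, -10]
  [-15, -15, 0, -12, 4]
  [-1, -7, 8, 0, 2]
  [-9, -6, -15, -13, 0]
D(2):
  [0, -16, -6, -6, 3]
  [-13, 0, -10, -13, -10]
  [-15, -15, 0, -12, 4]
  [-1, -7, 8, 0, 2]
  [-9, -6, -15, -13, 0]
D(3):
  [0, -16, -6, -6, 3]
  [-13, 0, -10, -13, -6]
  [-15, -15, 0, -12, 4]
  [-1, -7, 8, 0, 12]
  [-9, -6, -15, -13, 0]
D(4):
  [0, -13, 2, -6, 6]
  [-13, 0, -5, -13, -1]
  [-13, -15, 0, -12, 4]
  [-1, -7, 8, 0, 12]
  [-9, -6, -5, -13, 0]
D(5):
  [0, 0, 2, -6, 6]
  [-10, 0, -5, -13, -1]
  [-5, -2, 0, -9, 4]
  [3, 6, 8, 0, 12]
  [-9, -6, -5, -13, 0]
Answer: G* = [[0, 0, 2, -6, 6], [-10, 0, -5, -13, -1], [-5, -2, 0, -9, 4], [3, 6, 8, 0, 12], [-9, -6, -5, -13, 0]]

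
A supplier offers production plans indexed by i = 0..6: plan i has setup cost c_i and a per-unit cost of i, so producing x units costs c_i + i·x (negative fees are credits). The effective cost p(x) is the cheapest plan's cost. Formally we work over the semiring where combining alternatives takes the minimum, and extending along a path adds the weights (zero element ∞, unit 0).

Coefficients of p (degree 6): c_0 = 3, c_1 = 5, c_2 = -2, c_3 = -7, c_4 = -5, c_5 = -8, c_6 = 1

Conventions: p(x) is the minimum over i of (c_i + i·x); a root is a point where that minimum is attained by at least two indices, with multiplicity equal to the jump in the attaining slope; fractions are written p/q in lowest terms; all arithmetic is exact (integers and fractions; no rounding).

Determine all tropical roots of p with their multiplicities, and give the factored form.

hull edge (i=0, c=3) to (i=3, c=-7): slope -10/3, span 3
hull edge (i=3, c=-7) to (i=5, c=-8): slope -1/2, span 2
hull edge (i=5, c=-8) to (i=6, c=1): slope 9, span 1
Factored form: p(x) = 1 ⊗ (x ⊕ (-9)) ⊗ (x ⊕ 1/2) ⊗ (x ⊕ 1/2) ⊗ (x ⊕ 10/3) ⊗ (x ⊕ 10/3) ⊗ (x ⊕ 10/3)
Answer: roots = -9 (mult 1), 1/2 (mult 2), 10/3 (mult 3)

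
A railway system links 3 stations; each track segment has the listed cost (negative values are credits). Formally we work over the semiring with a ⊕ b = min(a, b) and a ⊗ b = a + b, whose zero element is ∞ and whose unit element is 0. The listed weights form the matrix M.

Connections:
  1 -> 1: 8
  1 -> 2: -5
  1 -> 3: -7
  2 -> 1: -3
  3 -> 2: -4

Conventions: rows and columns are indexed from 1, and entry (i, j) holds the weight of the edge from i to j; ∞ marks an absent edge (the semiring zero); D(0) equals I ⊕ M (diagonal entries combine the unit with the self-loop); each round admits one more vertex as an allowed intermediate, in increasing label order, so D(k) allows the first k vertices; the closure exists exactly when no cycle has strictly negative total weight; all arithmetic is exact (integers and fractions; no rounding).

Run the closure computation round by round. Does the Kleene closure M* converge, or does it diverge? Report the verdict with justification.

D(0):
  [0, -5, -7]
  [-3, 0, ∞]
  [∞, -4, 0]
Detection: at round 1, diagonal entry (2, 2) turns strictly negative.
Key observation: the cycle 2->1->2 has total weight (-3) + (-5), which is strictly negative.
Answer: DIVERGES — negative cycle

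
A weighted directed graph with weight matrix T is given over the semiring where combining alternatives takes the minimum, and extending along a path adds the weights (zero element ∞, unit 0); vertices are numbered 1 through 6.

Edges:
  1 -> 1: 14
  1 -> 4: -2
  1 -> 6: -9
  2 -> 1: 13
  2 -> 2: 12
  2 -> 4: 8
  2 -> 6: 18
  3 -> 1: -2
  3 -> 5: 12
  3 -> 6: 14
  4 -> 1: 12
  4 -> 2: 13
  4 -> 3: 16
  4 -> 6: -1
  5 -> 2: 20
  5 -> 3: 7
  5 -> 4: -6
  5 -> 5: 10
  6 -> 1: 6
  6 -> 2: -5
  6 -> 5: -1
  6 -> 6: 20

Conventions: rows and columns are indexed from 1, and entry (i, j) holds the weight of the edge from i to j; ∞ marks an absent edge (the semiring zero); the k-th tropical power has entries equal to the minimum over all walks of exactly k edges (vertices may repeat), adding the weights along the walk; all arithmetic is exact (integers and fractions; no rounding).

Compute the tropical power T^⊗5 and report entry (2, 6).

T^⊗2:
  [-3, -14, 14, 12, -10, -3]
  [20, 13, 24, 11, 17, 4]
  [12, 9, 19, -4, 13, -11]
  [5, -6, ∞, 10, -2, 3]
  [5, 7, 10, 4, 19, -7]
  [8, 7, 6, -7, 9, -3]
T^⊗3:
  [-1, -8, -3, -16, -4, -12]
  [10, -1, 24, 11, 3, 10]
  [-5, -16, 12, 7, -12, -5]
  [7, -2, 5, -8, 2, -4]
  [-1, -12, 20, 3, -8, -4]
  [3, -8, 9, 3, -4, -8]
T^⊗4:
  [-6, -17, 0, -10, -13, -17]
  [12, 5, 10, -3, 9, 1]
  [-3, -10, -5, -18, -6, -14]
  [2, -9, 8, -4, -5, -9]
  [1, -9, -1, -14, -5, -10]
  [-2, -13, 3, -10, -9, -6]
T^⊗5:
  [-11, -22, -6, -19, -18, -15]
  [7, -4, 13, 3, 0, -4]
  [-8, -19, -2, -12, -15, -19]
  [-3, -14, 2, -11, -10, -7]
  [-4, -15, 2, -11, -11, -15]
  [0, -11, -2, -15, -7, -11]
Key observation: the optimum is the walk 2->1->6->5->4->6, with weight 13 + (-9) + (-1) + (-6) + (-1) = -4.
Optimal value attained by: walk 2->1->6->5->4->6.
Answer: (T^⊗5)[2][6] = -4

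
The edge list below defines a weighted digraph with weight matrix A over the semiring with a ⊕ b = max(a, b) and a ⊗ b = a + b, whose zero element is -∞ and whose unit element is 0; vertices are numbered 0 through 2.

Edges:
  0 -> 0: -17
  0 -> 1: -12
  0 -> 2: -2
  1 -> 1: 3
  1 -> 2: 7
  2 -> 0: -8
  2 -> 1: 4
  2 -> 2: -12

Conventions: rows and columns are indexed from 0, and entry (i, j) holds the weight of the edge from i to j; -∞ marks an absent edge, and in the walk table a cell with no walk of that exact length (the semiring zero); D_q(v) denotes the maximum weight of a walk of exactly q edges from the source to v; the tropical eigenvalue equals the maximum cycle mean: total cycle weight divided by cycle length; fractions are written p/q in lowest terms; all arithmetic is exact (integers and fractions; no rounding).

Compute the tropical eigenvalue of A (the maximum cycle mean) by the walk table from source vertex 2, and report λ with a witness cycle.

q=0: [-∞, -∞, 0]
q=1: [-8, 4, -12]
q=2: [-20, 7, 11]
q=3: [3, 15, 14]
Optimal cycle mean attained by: cycle 1->2->1, total 7 + 4, length 2.
Answer: λ = 11/2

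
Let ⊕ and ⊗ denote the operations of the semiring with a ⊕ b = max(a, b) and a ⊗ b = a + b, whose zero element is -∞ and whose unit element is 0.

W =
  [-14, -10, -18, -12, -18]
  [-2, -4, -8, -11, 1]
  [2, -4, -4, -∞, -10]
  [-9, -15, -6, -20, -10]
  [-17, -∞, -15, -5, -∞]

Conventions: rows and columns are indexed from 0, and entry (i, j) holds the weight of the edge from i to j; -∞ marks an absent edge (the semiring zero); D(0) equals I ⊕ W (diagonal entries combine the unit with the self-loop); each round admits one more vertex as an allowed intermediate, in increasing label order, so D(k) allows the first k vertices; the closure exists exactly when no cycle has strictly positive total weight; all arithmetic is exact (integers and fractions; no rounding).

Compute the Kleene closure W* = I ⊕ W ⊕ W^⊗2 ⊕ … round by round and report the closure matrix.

D(0):
  [0, -10, -18, -12, -18]
  [-2, 0, -8, -11, 1]
  [2, -4, 0, -∞, -10]
  [-9, -15, -6, 0, -10]
  [-17, -∞, -15, -5, 0]
D(1):
  [0, -10, -18, -12, -18]
  [-2, 0, -8, -11, 1]
  [2, -4, 0, -10, -10]
  [-9, -15, -6, 0, -10]
  [-17, -27, -15, -5, 0]
D(2):
  [0, -10, -18, -12, -9]
  [-2, 0, -8, -11, 1]
  [2, -4, 0, -10, -3]
  [-9, -15, -6, 0, -10]
  [-17, -27, -15, -5, 0]
D(3):
  [0, -10, -18, -12, -9]
  [-2, 0, -8, -11, 1]
  [2, -4, 0, -10, -3]
  [-4, -10, -6, 0, -9]
  [-13, -19, -15, -5, 0]
D(4):
  [0, -10, -18, -12, -9]
  [-2, 0, -8, -11, 1]
  [2, -4, 0, -10, -3]
  [-4, -10, -6, 0, -9]
  [-9, -15, -11, -5, 0]
D(5):
  [0, -10, -18, -12, -9]
  [-2, 0, -8, -4, 1]
  [2, -4, 0, -8, -3]
  [-4, -10, -6, 0, -9]
  [-9, -15, -11, -5, 0]
Answer: W* = [[0, -10, -18, -12, -9], [-2, 0, -8, -4, 1], [2, -4, 0, -8, -3], [-4, -10, -6, 0, -9], [-9, -15, -11, -5, 0]]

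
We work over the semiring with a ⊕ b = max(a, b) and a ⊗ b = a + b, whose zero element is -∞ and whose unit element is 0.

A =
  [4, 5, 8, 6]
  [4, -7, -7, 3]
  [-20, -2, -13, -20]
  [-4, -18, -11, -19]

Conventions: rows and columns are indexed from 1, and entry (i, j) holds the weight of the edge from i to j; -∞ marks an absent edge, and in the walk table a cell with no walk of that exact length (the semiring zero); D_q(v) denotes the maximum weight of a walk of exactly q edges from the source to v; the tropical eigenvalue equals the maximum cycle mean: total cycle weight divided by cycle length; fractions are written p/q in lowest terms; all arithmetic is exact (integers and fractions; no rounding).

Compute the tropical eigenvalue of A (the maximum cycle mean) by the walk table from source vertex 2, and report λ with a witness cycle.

q=0: [-∞, 0, -∞, -∞]
q=1: [4, -7, -7, 3]
q=2: [8, 9, 12, 10]
q=3: [13, 13, 16, 14]
q=4: [17, 18, 21, 19]
Optimal cycle mean attained by: cycle 1->2->1, total 5 + 4, length 2.
Answer: λ = 9/2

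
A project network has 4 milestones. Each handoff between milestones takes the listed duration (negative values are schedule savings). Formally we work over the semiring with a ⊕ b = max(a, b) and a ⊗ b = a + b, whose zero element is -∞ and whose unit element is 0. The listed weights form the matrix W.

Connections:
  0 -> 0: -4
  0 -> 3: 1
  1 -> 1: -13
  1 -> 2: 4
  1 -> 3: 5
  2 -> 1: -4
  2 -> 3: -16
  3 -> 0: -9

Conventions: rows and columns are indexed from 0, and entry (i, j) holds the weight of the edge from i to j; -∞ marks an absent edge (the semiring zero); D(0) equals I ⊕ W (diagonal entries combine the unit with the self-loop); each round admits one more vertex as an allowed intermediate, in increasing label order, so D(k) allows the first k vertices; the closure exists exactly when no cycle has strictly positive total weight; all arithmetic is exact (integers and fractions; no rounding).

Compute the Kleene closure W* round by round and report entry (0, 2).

D(0):
  [0, -∞, -∞, 1]
  [-∞, 0, 4, 5]
  [-∞, -4, 0, -16]
  [-9, -∞, -∞, 0]
D(1):
  [0, -∞, -∞, 1]
  [-∞, 0, 4, 5]
  [-∞, -4, 0, -16]
  [-9, -∞, -∞, 0]
D(2):
  [0, -∞, -∞, 1]
  [-∞, 0, 4, 5]
  [-∞, -4, 0, 1]
  [-9, -∞, -∞, 0]
D(3):
  [0, -∞, -∞, 1]
  [-∞, 0, 4, 5]
  [-∞, -4, 0, 1]
  [-9, -∞, -∞, 0]
D(4):
  [0, -∞, -∞, 1]
  [-4, 0, 4, 5]
  [-8, -4, 0, 1]
  [-9, -∞, -∞, 0]
Answer: W*[0][2] = -∞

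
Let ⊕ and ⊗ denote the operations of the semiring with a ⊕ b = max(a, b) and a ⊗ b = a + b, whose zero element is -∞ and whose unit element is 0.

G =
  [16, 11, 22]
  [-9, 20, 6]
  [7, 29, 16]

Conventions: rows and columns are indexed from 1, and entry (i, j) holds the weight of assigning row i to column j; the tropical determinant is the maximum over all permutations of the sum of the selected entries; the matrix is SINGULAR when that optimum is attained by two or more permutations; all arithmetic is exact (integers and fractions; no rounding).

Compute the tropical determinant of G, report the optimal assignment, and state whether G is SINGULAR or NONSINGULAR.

σ = (1, 2, 3): 16 + 20 + 16 = 52
σ = (1, 3, 2): 16 + 6 + 29 = 51
σ = (2, 1, 3): 11 + (-9) + 16 = 18
σ = (2, 3, 1): 11 + 6 + 7 = 24
σ = (3, 1, 2): 22 + (-9) + 29 = 42
σ = (3, 2, 1): 22 + 20 + 7 = 49
Optimal value attained by: σ = (1, 2, 3).
Answer: det⊕(G) = 52; verdict: NONSINGULAR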